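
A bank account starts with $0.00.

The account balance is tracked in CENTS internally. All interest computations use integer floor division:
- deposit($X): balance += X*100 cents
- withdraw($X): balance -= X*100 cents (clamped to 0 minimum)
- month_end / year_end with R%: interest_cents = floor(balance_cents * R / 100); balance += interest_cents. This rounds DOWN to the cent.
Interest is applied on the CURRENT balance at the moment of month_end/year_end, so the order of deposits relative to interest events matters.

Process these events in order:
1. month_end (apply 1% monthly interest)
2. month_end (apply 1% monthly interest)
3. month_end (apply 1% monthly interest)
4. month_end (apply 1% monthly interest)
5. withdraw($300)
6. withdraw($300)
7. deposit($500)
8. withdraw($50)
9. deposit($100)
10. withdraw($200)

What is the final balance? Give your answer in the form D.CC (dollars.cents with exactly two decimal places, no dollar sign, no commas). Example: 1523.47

After 1 (month_end (apply 1% monthly interest)): balance=$0.00 total_interest=$0.00
After 2 (month_end (apply 1% monthly interest)): balance=$0.00 total_interest=$0.00
After 3 (month_end (apply 1% monthly interest)): balance=$0.00 total_interest=$0.00
After 4 (month_end (apply 1% monthly interest)): balance=$0.00 total_interest=$0.00
After 5 (withdraw($300)): balance=$0.00 total_interest=$0.00
After 6 (withdraw($300)): balance=$0.00 total_interest=$0.00
After 7 (deposit($500)): balance=$500.00 total_interest=$0.00
After 8 (withdraw($50)): balance=$450.00 total_interest=$0.00
After 9 (deposit($100)): balance=$550.00 total_interest=$0.00
After 10 (withdraw($200)): balance=$350.00 total_interest=$0.00

Answer: 350.00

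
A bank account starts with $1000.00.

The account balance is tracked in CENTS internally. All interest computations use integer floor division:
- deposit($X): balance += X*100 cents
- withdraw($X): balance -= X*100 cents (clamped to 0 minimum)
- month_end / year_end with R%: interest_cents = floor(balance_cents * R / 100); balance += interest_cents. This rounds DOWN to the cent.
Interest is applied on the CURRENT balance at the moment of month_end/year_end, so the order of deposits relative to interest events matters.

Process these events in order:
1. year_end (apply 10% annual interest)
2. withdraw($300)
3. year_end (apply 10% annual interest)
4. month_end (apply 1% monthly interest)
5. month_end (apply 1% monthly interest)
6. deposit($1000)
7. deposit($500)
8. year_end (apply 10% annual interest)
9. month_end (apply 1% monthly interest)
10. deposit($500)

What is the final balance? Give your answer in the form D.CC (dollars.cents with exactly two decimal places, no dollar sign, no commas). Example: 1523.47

Answer: 3163.81

Derivation:
After 1 (year_end (apply 10% annual interest)): balance=$1100.00 total_interest=$100.00
After 2 (withdraw($300)): balance=$800.00 total_interest=$100.00
After 3 (year_end (apply 10% annual interest)): balance=$880.00 total_interest=$180.00
After 4 (month_end (apply 1% monthly interest)): balance=$888.80 total_interest=$188.80
After 5 (month_end (apply 1% monthly interest)): balance=$897.68 total_interest=$197.68
After 6 (deposit($1000)): balance=$1897.68 total_interest=$197.68
After 7 (deposit($500)): balance=$2397.68 total_interest=$197.68
After 8 (year_end (apply 10% annual interest)): balance=$2637.44 total_interest=$437.44
After 9 (month_end (apply 1% monthly interest)): balance=$2663.81 total_interest=$463.81
After 10 (deposit($500)): balance=$3163.81 total_interest=$463.81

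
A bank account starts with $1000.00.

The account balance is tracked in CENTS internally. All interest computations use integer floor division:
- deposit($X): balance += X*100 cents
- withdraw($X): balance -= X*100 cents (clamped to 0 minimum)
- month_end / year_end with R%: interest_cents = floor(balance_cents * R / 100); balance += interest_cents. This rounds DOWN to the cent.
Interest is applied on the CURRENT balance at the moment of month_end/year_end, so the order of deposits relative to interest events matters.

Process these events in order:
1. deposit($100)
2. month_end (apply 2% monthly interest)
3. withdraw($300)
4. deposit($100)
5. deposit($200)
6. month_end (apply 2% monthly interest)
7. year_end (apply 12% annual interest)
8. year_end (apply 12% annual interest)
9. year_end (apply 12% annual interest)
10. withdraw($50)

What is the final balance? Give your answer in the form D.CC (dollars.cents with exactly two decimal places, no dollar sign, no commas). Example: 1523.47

Answer: 1557.84

Derivation:
After 1 (deposit($100)): balance=$1100.00 total_interest=$0.00
After 2 (month_end (apply 2% monthly interest)): balance=$1122.00 total_interest=$22.00
After 3 (withdraw($300)): balance=$822.00 total_interest=$22.00
After 4 (deposit($100)): balance=$922.00 total_interest=$22.00
After 5 (deposit($200)): balance=$1122.00 total_interest=$22.00
After 6 (month_end (apply 2% monthly interest)): balance=$1144.44 total_interest=$44.44
After 7 (year_end (apply 12% annual interest)): balance=$1281.77 total_interest=$181.77
After 8 (year_end (apply 12% annual interest)): balance=$1435.58 total_interest=$335.58
After 9 (year_end (apply 12% annual interest)): balance=$1607.84 total_interest=$507.84
After 10 (withdraw($50)): balance=$1557.84 total_interest=$507.84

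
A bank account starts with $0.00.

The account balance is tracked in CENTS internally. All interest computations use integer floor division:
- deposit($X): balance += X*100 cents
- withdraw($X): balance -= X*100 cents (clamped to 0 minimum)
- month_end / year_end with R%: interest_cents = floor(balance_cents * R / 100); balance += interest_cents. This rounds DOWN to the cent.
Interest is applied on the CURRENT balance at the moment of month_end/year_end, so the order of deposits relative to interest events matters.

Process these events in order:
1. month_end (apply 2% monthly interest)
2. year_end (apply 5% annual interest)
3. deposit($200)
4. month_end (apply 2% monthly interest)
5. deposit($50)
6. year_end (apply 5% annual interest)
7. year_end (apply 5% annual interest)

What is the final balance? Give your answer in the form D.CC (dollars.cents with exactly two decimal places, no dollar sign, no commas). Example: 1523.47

After 1 (month_end (apply 2% monthly interest)): balance=$0.00 total_interest=$0.00
After 2 (year_end (apply 5% annual interest)): balance=$0.00 total_interest=$0.00
After 3 (deposit($200)): balance=$200.00 total_interest=$0.00
After 4 (month_end (apply 2% monthly interest)): balance=$204.00 total_interest=$4.00
After 5 (deposit($50)): balance=$254.00 total_interest=$4.00
After 6 (year_end (apply 5% annual interest)): balance=$266.70 total_interest=$16.70
After 7 (year_end (apply 5% annual interest)): balance=$280.03 total_interest=$30.03

Answer: 280.03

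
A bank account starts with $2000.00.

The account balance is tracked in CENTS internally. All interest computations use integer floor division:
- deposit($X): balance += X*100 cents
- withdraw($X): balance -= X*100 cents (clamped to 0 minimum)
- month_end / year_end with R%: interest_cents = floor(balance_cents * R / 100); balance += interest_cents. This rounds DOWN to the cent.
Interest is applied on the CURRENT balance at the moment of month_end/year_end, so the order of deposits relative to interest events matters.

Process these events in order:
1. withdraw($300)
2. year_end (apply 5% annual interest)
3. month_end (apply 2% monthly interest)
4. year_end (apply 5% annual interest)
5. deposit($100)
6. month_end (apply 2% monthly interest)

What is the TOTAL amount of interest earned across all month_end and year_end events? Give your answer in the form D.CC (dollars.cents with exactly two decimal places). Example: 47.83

After 1 (withdraw($300)): balance=$1700.00 total_interest=$0.00
After 2 (year_end (apply 5% annual interest)): balance=$1785.00 total_interest=$85.00
After 3 (month_end (apply 2% monthly interest)): balance=$1820.70 total_interest=$120.70
After 4 (year_end (apply 5% annual interest)): balance=$1911.73 total_interest=$211.73
After 5 (deposit($100)): balance=$2011.73 total_interest=$211.73
After 6 (month_end (apply 2% monthly interest)): balance=$2051.96 total_interest=$251.96

Answer: 251.96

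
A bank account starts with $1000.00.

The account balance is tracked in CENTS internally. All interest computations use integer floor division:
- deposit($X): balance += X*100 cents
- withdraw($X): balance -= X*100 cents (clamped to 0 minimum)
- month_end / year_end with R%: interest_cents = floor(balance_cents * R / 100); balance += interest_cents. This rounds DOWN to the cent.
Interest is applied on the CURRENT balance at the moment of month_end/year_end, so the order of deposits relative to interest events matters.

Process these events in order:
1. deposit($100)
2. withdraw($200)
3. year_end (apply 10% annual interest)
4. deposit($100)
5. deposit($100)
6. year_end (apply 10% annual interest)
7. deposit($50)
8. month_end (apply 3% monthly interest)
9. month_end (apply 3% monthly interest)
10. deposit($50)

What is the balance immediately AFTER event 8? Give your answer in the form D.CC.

Answer: 1399.77

Derivation:
After 1 (deposit($100)): balance=$1100.00 total_interest=$0.00
After 2 (withdraw($200)): balance=$900.00 total_interest=$0.00
After 3 (year_end (apply 10% annual interest)): balance=$990.00 total_interest=$90.00
After 4 (deposit($100)): balance=$1090.00 total_interest=$90.00
After 5 (deposit($100)): balance=$1190.00 total_interest=$90.00
After 6 (year_end (apply 10% annual interest)): balance=$1309.00 total_interest=$209.00
After 7 (deposit($50)): balance=$1359.00 total_interest=$209.00
After 8 (month_end (apply 3% monthly interest)): balance=$1399.77 total_interest=$249.77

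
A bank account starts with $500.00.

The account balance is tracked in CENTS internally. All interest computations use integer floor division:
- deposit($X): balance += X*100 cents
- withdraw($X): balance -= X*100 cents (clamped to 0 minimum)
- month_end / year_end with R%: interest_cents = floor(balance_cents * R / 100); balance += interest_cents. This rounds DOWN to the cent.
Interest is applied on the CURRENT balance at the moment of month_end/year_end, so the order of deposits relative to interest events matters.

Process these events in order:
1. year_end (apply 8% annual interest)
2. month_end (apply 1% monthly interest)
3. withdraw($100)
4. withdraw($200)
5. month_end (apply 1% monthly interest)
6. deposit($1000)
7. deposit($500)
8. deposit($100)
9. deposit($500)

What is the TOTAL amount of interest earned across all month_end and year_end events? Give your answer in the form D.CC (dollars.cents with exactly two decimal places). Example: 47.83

Answer: 47.85

Derivation:
After 1 (year_end (apply 8% annual interest)): balance=$540.00 total_interest=$40.00
After 2 (month_end (apply 1% monthly interest)): balance=$545.40 total_interest=$45.40
After 3 (withdraw($100)): balance=$445.40 total_interest=$45.40
After 4 (withdraw($200)): balance=$245.40 total_interest=$45.40
After 5 (month_end (apply 1% monthly interest)): balance=$247.85 total_interest=$47.85
After 6 (deposit($1000)): balance=$1247.85 total_interest=$47.85
After 7 (deposit($500)): balance=$1747.85 total_interest=$47.85
After 8 (deposit($100)): balance=$1847.85 total_interest=$47.85
After 9 (deposit($500)): balance=$2347.85 total_interest=$47.85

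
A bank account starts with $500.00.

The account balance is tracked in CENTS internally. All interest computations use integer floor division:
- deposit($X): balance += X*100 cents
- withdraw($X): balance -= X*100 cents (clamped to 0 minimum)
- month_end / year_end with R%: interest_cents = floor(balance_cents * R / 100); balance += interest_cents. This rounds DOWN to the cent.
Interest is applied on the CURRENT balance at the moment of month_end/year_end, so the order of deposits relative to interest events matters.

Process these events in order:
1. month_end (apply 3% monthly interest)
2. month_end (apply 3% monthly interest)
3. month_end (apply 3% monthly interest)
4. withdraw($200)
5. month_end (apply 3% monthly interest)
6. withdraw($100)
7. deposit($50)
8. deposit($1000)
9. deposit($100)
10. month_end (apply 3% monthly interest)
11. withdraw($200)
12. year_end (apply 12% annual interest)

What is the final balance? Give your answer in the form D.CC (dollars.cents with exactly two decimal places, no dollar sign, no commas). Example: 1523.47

After 1 (month_end (apply 3% monthly interest)): balance=$515.00 total_interest=$15.00
After 2 (month_end (apply 3% monthly interest)): balance=$530.45 total_interest=$30.45
After 3 (month_end (apply 3% monthly interest)): balance=$546.36 total_interest=$46.36
After 4 (withdraw($200)): balance=$346.36 total_interest=$46.36
After 5 (month_end (apply 3% monthly interest)): balance=$356.75 total_interest=$56.75
After 6 (withdraw($100)): balance=$256.75 total_interest=$56.75
After 7 (deposit($50)): balance=$306.75 total_interest=$56.75
After 8 (deposit($1000)): balance=$1306.75 total_interest=$56.75
After 9 (deposit($100)): balance=$1406.75 total_interest=$56.75
After 10 (month_end (apply 3% monthly interest)): balance=$1448.95 total_interest=$98.95
After 11 (withdraw($200)): balance=$1248.95 total_interest=$98.95
After 12 (year_end (apply 12% annual interest)): balance=$1398.82 total_interest=$248.82

Answer: 1398.82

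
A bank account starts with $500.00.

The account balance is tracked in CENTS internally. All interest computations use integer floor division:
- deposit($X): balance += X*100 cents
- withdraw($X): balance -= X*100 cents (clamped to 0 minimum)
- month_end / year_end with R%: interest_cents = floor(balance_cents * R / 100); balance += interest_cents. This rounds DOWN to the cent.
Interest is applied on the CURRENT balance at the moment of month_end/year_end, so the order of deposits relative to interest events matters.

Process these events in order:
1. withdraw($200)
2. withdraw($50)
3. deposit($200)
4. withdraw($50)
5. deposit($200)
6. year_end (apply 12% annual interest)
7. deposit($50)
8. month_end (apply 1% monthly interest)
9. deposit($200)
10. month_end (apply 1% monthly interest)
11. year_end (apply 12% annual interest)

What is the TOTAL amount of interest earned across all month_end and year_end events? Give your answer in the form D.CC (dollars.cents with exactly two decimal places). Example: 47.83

Answer: 201.13

Derivation:
After 1 (withdraw($200)): balance=$300.00 total_interest=$0.00
After 2 (withdraw($50)): balance=$250.00 total_interest=$0.00
After 3 (deposit($200)): balance=$450.00 total_interest=$0.00
After 4 (withdraw($50)): balance=$400.00 total_interest=$0.00
After 5 (deposit($200)): balance=$600.00 total_interest=$0.00
After 6 (year_end (apply 12% annual interest)): balance=$672.00 total_interest=$72.00
After 7 (deposit($50)): balance=$722.00 total_interest=$72.00
After 8 (month_end (apply 1% monthly interest)): balance=$729.22 total_interest=$79.22
After 9 (deposit($200)): balance=$929.22 total_interest=$79.22
After 10 (month_end (apply 1% monthly interest)): balance=$938.51 total_interest=$88.51
After 11 (year_end (apply 12% annual interest)): balance=$1051.13 total_interest=$201.13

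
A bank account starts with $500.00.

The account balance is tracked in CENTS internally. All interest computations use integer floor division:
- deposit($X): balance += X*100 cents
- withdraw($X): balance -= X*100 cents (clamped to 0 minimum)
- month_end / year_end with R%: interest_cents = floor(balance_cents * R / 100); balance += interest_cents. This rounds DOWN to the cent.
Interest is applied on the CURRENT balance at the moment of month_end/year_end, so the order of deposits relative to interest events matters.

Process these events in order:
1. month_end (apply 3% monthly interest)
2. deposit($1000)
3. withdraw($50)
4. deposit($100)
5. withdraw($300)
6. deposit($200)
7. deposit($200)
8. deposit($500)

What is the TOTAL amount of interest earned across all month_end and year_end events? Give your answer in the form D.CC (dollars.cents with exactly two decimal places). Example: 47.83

After 1 (month_end (apply 3% monthly interest)): balance=$515.00 total_interest=$15.00
After 2 (deposit($1000)): balance=$1515.00 total_interest=$15.00
After 3 (withdraw($50)): balance=$1465.00 total_interest=$15.00
After 4 (deposit($100)): balance=$1565.00 total_interest=$15.00
After 5 (withdraw($300)): balance=$1265.00 total_interest=$15.00
After 6 (deposit($200)): balance=$1465.00 total_interest=$15.00
After 7 (deposit($200)): balance=$1665.00 total_interest=$15.00
After 8 (deposit($500)): balance=$2165.00 total_interest=$15.00

Answer: 15.00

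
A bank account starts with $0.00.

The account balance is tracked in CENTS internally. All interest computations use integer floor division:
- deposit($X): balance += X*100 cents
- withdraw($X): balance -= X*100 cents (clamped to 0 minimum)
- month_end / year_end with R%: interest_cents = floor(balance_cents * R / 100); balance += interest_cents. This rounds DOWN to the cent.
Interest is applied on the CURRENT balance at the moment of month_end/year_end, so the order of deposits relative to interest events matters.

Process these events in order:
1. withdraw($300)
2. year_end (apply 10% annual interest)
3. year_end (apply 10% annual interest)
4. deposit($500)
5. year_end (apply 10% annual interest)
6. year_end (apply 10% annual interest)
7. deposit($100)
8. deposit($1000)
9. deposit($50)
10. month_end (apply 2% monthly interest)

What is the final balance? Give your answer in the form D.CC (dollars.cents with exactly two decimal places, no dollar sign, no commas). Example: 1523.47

After 1 (withdraw($300)): balance=$0.00 total_interest=$0.00
After 2 (year_end (apply 10% annual interest)): balance=$0.00 total_interest=$0.00
After 3 (year_end (apply 10% annual interest)): balance=$0.00 total_interest=$0.00
After 4 (deposit($500)): balance=$500.00 total_interest=$0.00
After 5 (year_end (apply 10% annual interest)): balance=$550.00 total_interest=$50.00
After 6 (year_end (apply 10% annual interest)): balance=$605.00 total_interest=$105.00
After 7 (deposit($100)): balance=$705.00 total_interest=$105.00
After 8 (deposit($1000)): balance=$1705.00 total_interest=$105.00
After 9 (deposit($50)): balance=$1755.00 total_interest=$105.00
After 10 (month_end (apply 2% monthly interest)): balance=$1790.10 total_interest=$140.10

Answer: 1790.10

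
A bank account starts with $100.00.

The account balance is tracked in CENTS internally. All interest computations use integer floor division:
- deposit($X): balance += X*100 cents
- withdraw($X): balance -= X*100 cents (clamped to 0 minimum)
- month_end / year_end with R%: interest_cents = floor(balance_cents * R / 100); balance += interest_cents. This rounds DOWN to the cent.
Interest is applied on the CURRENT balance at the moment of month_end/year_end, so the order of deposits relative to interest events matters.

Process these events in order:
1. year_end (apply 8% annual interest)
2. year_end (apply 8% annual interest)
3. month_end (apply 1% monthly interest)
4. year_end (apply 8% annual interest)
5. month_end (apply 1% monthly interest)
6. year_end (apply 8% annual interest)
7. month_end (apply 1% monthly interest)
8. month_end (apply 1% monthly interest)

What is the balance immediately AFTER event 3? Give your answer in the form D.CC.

Answer: 117.80

Derivation:
After 1 (year_end (apply 8% annual interest)): balance=$108.00 total_interest=$8.00
After 2 (year_end (apply 8% annual interest)): balance=$116.64 total_interest=$16.64
After 3 (month_end (apply 1% monthly interest)): balance=$117.80 total_interest=$17.80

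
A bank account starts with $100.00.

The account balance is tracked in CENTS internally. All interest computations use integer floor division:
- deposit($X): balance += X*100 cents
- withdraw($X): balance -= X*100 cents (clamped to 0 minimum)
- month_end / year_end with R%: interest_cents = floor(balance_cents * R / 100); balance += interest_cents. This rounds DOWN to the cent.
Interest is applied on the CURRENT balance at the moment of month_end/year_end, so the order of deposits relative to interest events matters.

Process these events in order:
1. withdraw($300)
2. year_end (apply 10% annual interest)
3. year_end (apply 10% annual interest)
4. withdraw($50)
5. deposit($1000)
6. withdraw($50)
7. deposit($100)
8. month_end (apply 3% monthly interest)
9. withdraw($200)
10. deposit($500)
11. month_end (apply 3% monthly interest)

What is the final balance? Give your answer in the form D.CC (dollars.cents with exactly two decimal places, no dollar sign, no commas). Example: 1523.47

Answer: 1422.94

Derivation:
After 1 (withdraw($300)): balance=$0.00 total_interest=$0.00
After 2 (year_end (apply 10% annual interest)): balance=$0.00 total_interest=$0.00
After 3 (year_end (apply 10% annual interest)): balance=$0.00 total_interest=$0.00
After 4 (withdraw($50)): balance=$0.00 total_interest=$0.00
After 5 (deposit($1000)): balance=$1000.00 total_interest=$0.00
After 6 (withdraw($50)): balance=$950.00 total_interest=$0.00
After 7 (deposit($100)): balance=$1050.00 total_interest=$0.00
After 8 (month_end (apply 3% monthly interest)): balance=$1081.50 total_interest=$31.50
After 9 (withdraw($200)): balance=$881.50 total_interest=$31.50
After 10 (deposit($500)): balance=$1381.50 total_interest=$31.50
After 11 (month_end (apply 3% monthly interest)): balance=$1422.94 total_interest=$72.94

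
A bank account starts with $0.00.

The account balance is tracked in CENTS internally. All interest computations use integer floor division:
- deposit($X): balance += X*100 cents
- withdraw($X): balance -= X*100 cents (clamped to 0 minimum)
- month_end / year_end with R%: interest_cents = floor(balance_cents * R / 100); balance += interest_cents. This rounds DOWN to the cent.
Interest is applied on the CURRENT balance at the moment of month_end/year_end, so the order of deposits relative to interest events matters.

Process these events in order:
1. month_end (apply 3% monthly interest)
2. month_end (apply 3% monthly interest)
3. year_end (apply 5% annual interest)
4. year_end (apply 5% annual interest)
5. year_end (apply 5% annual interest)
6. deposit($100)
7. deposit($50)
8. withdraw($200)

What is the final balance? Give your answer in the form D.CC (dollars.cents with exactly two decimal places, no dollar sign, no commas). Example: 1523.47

After 1 (month_end (apply 3% monthly interest)): balance=$0.00 total_interest=$0.00
After 2 (month_end (apply 3% monthly interest)): balance=$0.00 total_interest=$0.00
After 3 (year_end (apply 5% annual interest)): balance=$0.00 total_interest=$0.00
After 4 (year_end (apply 5% annual interest)): balance=$0.00 total_interest=$0.00
After 5 (year_end (apply 5% annual interest)): balance=$0.00 total_interest=$0.00
After 6 (deposit($100)): balance=$100.00 total_interest=$0.00
After 7 (deposit($50)): balance=$150.00 total_interest=$0.00
After 8 (withdraw($200)): balance=$0.00 total_interest=$0.00

Answer: 0.00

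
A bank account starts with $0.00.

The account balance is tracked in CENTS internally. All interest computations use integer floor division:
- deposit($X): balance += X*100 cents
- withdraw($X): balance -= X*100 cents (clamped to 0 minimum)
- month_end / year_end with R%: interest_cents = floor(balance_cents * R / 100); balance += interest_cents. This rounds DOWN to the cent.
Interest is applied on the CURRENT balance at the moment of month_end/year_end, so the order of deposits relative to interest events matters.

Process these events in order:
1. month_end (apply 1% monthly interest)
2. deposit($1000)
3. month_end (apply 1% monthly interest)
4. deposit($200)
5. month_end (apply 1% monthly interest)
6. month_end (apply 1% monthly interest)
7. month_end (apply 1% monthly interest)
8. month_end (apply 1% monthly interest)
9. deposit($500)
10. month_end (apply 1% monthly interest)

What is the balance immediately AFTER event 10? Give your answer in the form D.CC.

After 1 (month_end (apply 1% monthly interest)): balance=$0.00 total_interest=$0.00
After 2 (deposit($1000)): balance=$1000.00 total_interest=$0.00
After 3 (month_end (apply 1% monthly interest)): balance=$1010.00 total_interest=$10.00
After 4 (deposit($200)): balance=$1210.00 total_interest=$10.00
After 5 (month_end (apply 1% monthly interest)): balance=$1222.10 total_interest=$22.10
After 6 (month_end (apply 1% monthly interest)): balance=$1234.32 total_interest=$34.32
After 7 (month_end (apply 1% monthly interest)): balance=$1246.66 total_interest=$46.66
After 8 (month_end (apply 1% monthly interest)): balance=$1259.12 total_interest=$59.12
After 9 (deposit($500)): balance=$1759.12 total_interest=$59.12
After 10 (month_end (apply 1% monthly interest)): balance=$1776.71 total_interest=$76.71

Answer: 1776.71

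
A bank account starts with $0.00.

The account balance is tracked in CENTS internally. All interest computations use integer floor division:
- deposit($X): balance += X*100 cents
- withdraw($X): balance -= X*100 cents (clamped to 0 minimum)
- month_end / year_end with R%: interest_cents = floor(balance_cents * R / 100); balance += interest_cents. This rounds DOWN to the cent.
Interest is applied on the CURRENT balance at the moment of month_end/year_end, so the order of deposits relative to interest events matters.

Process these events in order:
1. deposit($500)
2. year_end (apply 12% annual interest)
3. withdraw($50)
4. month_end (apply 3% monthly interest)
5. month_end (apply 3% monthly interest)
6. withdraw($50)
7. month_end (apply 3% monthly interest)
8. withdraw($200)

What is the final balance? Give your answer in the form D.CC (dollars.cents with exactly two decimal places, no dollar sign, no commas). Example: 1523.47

After 1 (deposit($500)): balance=$500.00 total_interest=$0.00
After 2 (year_end (apply 12% annual interest)): balance=$560.00 total_interest=$60.00
After 3 (withdraw($50)): balance=$510.00 total_interest=$60.00
After 4 (month_end (apply 3% monthly interest)): balance=$525.30 total_interest=$75.30
After 5 (month_end (apply 3% monthly interest)): balance=$541.05 total_interest=$91.05
After 6 (withdraw($50)): balance=$491.05 total_interest=$91.05
After 7 (month_end (apply 3% monthly interest)): balance=$505.78 total_interest=$105.78
After 8 (withdraw($200)): balance=$305.78 total_interest=$105.78

Answer: 305.78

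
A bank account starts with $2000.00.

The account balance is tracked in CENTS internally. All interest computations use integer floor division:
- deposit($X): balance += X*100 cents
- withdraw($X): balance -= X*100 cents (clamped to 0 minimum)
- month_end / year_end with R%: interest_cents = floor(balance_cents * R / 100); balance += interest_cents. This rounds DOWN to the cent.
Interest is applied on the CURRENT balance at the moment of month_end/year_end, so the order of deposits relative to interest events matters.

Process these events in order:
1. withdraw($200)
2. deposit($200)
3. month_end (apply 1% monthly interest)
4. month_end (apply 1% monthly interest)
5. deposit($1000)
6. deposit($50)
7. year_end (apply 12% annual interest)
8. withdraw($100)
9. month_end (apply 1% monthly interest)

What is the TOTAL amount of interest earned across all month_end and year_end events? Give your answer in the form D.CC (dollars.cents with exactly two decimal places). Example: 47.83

After 1 (withdraw($200)): balance=$1800.00 total_interest=$0.00
After 2 (deposit($200)): balance=$2000.00 total_interest=$0.00
After 3 (month_end (apply 1% monthly interest)): balance=$2020.00 total_interest=$20.00
After 4 (month_end (apply 1% monthly interest)): balance=$2040.20 total_interest=$40.20
After 5 (deposit($1000)): balance=$3040.20 total_interest=$40.20
After 6 (deposit($50)): balance=$3090.20 total_interest=$40.20
After 7 (year_end (apply 12% annual interest)): balance=$3461.02 total_interest=$411.02
After 8 (withdraw($100)): balance=$3361.02 total_interest=$411.02
After 9 (month_end (apply 1% monthly interest)): balance=$3394.63 total_interest=$444.63

Answer: 444.63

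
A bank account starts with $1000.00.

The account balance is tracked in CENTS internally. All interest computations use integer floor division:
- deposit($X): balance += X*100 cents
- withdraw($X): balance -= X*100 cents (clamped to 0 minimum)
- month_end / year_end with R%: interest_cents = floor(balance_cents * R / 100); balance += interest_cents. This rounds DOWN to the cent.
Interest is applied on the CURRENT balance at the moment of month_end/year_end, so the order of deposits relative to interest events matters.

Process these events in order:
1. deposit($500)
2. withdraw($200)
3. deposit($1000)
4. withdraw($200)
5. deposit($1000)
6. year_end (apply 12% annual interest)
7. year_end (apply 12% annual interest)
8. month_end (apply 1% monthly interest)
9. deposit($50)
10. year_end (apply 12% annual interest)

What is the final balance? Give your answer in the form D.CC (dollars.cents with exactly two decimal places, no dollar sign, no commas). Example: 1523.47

Answer: 4454.82

Derivation:
After 1 (deposit($500)): balance=$1500.00 total_interest=$0.00
After 2 (withdraw($200)): balance=$1300.00 total_interest=$0.00
After 3 (deposit($1000)): balance=$2300.00 total_interest=$0.00
After 4 (withdraw($200)): balance=$2100.00 total_interest=$0.00
After 5 (deposit($1000)): balance=$3100.00 total_interest=$0.00
After 6 (year_end (apply 12% annual interest)): balance=$3472.00 total_interest=$372.00
After 7 (year_end (apply 12% annual interest)): balance=$3888.64 total_interest=$788.64
After 8 (month_end (apply 1% monthly interest)): balance=$3927.52 total_interest=$827.52
After 9 (deposit($50)): balance=$3977.52 total_interest=$827.52
After 10 (year_end (apply 12% annual interest)): balance=$4454.82 total_interest=$1304.82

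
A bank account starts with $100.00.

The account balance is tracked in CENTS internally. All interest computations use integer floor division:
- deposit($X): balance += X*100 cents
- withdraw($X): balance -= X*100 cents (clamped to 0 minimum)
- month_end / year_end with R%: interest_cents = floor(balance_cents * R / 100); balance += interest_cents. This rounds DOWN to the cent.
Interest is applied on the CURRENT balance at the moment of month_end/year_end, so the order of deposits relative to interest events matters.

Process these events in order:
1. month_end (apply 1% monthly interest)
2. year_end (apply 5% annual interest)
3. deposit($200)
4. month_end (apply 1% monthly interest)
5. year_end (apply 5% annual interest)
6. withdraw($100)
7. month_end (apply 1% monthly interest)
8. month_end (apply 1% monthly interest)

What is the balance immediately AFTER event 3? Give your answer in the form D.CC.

After 1 (month_end (apply 1% monthly interest)): balance=$101.00 total_interest=$1.00
After 2 (year_end (apply 5% annual interest)): balance=$106.05 total_interest=$6.05
After 3 (deposit($200)): balance=$306.05 total_interest=$6.05

Answer: 306.05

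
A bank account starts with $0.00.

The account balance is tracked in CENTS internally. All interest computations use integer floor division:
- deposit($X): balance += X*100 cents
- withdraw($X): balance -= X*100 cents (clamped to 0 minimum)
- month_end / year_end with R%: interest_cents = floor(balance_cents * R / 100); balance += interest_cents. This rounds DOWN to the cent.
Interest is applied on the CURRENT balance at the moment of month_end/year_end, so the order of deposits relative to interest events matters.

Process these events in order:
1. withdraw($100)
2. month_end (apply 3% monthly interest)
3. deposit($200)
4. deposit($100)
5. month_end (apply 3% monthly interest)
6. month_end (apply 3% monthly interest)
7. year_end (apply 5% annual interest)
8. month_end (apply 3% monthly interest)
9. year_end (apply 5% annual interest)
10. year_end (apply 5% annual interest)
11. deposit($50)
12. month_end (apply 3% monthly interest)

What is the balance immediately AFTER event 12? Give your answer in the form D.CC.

Answer: 442.36

Derivation:
After 1 (withdraw($100)): balance=$0.00 total_interest=$0.00
After 2 (month_end (apply 3% monthly interest)): balance=$0.00 total_interest=$0.00
After 3 (deposit($200)): balance=$200.00 total_interest=$0.00
After 4 (deposit($100)): balance=$300.00 total_interest=$0.00
After 5 (month_end (apply 3% monthly interest)): balance=$309.00 total_interest=$9.00
After 6 (month_end (apply 3% monthly interest)): balance=$318.27 total_interest=$18.27
After 7 (year_end (apply 5% annual interest)): balance=$334.18 total_interest=$34.18
After 8 (month_end (apply 3% monthly interest)): balance=$344.20 total_interest=$44.20
After 9 (year_end (apply 5% annual interest)): balance=$361.41 total_interest=$61.41
After 10 (year_end (apply 5% annual interest)): balance=$379.48 total_interest=$79.48
After 11 (deposit($50)): balance=$429.48 total_interest=$79.48
After 12 (month_end (apply 3% monthly interest)): balance=$442.36 total_interest=$92.36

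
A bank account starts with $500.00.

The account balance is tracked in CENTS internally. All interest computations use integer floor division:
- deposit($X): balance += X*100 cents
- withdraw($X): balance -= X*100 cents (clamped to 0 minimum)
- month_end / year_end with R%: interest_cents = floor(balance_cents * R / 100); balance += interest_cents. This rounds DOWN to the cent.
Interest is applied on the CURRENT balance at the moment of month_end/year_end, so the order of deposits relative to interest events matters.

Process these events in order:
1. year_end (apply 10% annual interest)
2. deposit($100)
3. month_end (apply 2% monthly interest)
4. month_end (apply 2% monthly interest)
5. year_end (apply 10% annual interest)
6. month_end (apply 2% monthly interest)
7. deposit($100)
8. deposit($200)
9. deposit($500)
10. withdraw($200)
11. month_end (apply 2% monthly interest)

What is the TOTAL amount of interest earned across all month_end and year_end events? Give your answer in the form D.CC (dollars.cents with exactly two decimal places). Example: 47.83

After 1 (year_end (apply 10% annual interest)): balance=$550.00 total_interest=$50.00
After 2 (deposit($100)): balance=$650.00 total_interest=$50.00
After 3 (month_end (apply 2% monthly interest)): balance=$663.00 total_interest=$63.00
After 4 (month_end (apply 2% monthly interest)): balance=$676.26 total_interest=$76.26
After 5 (year_end (apply 10% annual interest)): balance=$743.88 total_interest=$143.88
After 6 (month_end (apply 2% monthly interest)): balance=$758.75 total_interest=$158.75
After 7 (deposit($100)): balance=$858.75 total_interest=$158.75
After 8 (deposit($200)): balance=$1058.75 total_interest=$158.75
After 9 (deposit($500)): balance=$1558.75 total_interest=$158.75
After 10 (withdraw($200)): balance=$1358.75 total_interest=$158.75
After 11 (month_end (apply 2% monthly interest)): balance=$1385.92 total_interest=$185.92

Answer: 185.92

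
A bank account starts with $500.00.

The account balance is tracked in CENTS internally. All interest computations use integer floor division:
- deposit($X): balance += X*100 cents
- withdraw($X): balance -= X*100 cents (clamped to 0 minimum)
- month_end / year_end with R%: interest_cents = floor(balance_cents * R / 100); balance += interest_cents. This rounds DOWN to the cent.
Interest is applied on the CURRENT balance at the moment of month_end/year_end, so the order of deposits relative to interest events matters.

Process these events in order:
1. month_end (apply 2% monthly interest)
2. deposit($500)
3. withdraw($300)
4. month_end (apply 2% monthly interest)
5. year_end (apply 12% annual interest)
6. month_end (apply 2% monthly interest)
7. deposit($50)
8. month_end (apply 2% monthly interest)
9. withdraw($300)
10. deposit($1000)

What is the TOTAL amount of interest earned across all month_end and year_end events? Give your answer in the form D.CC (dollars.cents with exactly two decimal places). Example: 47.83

After 1 (month_end (apply 2% monthly interest)): balance=$510.00 total_interest=$10.00
After 2 (deposit($500)): balance=$1010.00 total_interest=$10.00
After 3 (withdraw($300)): balance=$710.00 total_interest=$10.00
After 4 (month_end (apply 2% monthly interest)): balance=$724.20 total_interest=$24.20
After 5 (year_end (apply 12% annual interest)): balance=$811.10 total_interest=$111.10
After 6 (month_end (apply 2% monthly interest)): balance=$827.32 total_interest=$127.32
After 7 (deposit($50)): balance=$877.32 total_interest=$127.32
After 8 (month_end (apply 2% monthly interest)): balance=$894.86 total_interest=$144.86
After 9 (withdraw($300)): balance=$594.86 total_interest=$144.86
After 10 (deposit($1000)): balance=$1594.86 total_interest=$144.86

Answer: 144.86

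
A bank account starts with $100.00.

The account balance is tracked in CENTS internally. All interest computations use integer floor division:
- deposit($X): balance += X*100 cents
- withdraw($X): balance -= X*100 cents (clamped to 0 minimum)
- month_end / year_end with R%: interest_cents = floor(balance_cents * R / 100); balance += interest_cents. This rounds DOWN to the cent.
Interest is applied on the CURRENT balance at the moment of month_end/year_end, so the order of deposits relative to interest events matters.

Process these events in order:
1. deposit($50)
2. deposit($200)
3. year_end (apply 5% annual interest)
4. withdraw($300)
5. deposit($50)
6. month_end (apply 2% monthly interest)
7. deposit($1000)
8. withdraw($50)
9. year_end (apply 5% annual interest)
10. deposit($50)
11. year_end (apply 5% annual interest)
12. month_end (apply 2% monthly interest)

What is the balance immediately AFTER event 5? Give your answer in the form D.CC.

After 1 (deposit($50)): balance=$150.00 total_interest=$0.00
After 2 (deposit($200)): balance=$350.00 total_interest=$0.00
After 3 (year_end (apply 5% annual interest)): balance=$367.50 total_interest=$17.50
After 4 (withdraw($300)): balance=$67.50 total_interest=$17.50
After 5 (deposit($50)): balance=$117.50 total_interest=$17.50

Answer: 117.50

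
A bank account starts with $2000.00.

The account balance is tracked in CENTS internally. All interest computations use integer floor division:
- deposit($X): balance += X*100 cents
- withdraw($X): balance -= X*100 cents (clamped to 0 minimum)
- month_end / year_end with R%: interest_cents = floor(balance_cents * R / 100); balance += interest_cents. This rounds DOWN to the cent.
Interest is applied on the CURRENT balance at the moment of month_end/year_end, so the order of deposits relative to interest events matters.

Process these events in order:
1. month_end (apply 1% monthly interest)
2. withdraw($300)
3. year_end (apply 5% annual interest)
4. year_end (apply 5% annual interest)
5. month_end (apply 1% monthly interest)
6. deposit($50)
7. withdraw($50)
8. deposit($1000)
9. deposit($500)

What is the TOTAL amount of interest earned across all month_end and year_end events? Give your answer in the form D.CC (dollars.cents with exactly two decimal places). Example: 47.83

After 1 (month_end (apply 1% monthly interest)): balance=$2020.00 total_interest=$20.00
After 2 (withdraw($300)): balance=$1720.00 total_interest=$20.00
After 3 (year_end (apply 5% annual interest)): balance=$1806.00 total_interest=$106.00
After 4 (year_end (apply 5% annual interest)): balance=$1896.30 total_interest=$196.30
After 5 (month_end (apply 1% monthly interest)): balance=$1915.26 total_interest=$215.26
After 6 (deposit($50)): balance=$1965.26 total_interest=$215.26
After 7 (withdraw($50)): balance=$1915.26 total_interest=$215.26
After 8 (deposit($1000)): balance=$2915.26 total_interest=$215.26
After 9 (deposit($500)): balance=$3415.26 total_interest=$215.26

Answer: 215.26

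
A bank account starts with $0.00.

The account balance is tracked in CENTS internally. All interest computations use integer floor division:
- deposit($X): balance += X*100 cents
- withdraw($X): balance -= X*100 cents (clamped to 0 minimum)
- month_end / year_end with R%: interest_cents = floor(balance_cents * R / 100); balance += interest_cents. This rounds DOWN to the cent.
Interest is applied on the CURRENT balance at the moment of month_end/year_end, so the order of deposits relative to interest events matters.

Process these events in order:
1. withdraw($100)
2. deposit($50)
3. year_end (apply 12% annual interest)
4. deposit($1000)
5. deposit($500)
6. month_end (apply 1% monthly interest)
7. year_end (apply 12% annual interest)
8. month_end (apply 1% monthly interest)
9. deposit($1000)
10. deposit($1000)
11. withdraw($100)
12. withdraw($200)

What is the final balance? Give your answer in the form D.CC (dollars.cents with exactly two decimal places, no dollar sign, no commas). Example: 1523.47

Answer: 3477.74

Derivation:
After 1 (withdraw($100)): balance=$0.00 total_interest=$0.00
After 2 (deposit($50)): balance=$50.00 total_interest=$0.00
After 3 (year_end (apply 12% annual interest)): balance=$56.00 total_interest=$6.00
After 4 (deposit($1000)): balance=$1056.00 total_interest=$6.00
After 5 (deposit($500)): balance=$1556.00 total_interest=$6.00
After 6 (month_end (apply 1% monthly interest)): balance=$1571.56 total_interest=$21.56
After 7 (year_end (apply 12% annual interest)): balance=$1760.14 total_interest=$210.14
After 8 (month_end (apply 1% monthly interest)): balance=$1777.74 total_interest=$227.74
After 9 (deposit($1000)): balance=$2777.74 total_interest=$227.74
After 10 (deposit($1000)): balance=$3777.74 total_interest=$227.74
After 11 (withdraw($100)): balance=$3677.74 total_interest=$227.74
After 12 (withdraw($200)): balance=$3477.74 total_interest=$227.74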